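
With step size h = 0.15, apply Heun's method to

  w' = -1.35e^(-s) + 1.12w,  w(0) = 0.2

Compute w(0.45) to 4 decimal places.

Heun: k1 = f(s_n, w_n); k2 = f(s_n + h, w_n + h·k1); w_{n+1} = w_n + (h/2)·(k1 + k2).
s=0.000000, w=0.200000:
  k1 = f(0.000000, 0.200000) = -1.126000
  k2 = f(0.150000, 0.031100) = -1.127124
  w ← 0.200000 + (0.15/2)·(-1.126000 + (-1.127124)) = 0.031016
s=0.150000, w=0.031016:
  k1 = f(0.150000, 0.031016) = -1.127218
  k2 = f(0.300000, -0.138067) = -1.154740
  w ← 0.031016 + (0.15/2)·(-1.127218 + (-1.154740)) = -0.140131
s=0.300000, w=-0.140131:
  k1 = f(0.300000, -0.140131) = -1.157051
  k2 = f(0.450000, -0.313689) = -1.212130
  w ← -0.140131 + (0.15/2)·(-1.157051 + (-1.212130)) = -0.317820
w(0.45) ≈ -0.3178

-0.3178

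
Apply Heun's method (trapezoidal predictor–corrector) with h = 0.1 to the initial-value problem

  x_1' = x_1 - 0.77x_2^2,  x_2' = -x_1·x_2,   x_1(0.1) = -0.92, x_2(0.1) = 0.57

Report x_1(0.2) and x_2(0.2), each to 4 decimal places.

-1.0453, 0.6285

Heun on (x_1,x_2): k1 = f(x_n, state_n); k2 = f(x_n + h, state_n + h·k1); state_{n+1} = state_n + (h/2)·(k1 + k2).
0.100000: (-0.920000, 0.570000)
  k1 = (-1.170173, 0.524400)
  predictor → (-1.037017, 0.622440)
  k2 = (-1.335340, 0.645481)
  → (-1.045276, 0.628494)
(x_1(0.2), x_2(0.2)) ≈ (-1.0453, 0.6285)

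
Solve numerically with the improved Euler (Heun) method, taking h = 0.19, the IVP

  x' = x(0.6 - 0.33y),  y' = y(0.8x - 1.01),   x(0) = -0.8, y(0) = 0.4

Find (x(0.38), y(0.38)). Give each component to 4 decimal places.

Heun on (x,y): k1 = f(t_n, state_n); k2 = f(t_n + h, state_n + h·k1); state_{n+1} = state_n + (h/2)·(k1 + k2).
0.000000: (-0.800000, 0.400000)
  k1 = (-0.374400, -0.660000)
  predictor → (-0.871136, 0.274600)
  k2 = (-0.443741, -0.468717)
  → (-0.877723, 0.292772)
0.190000: (-0.877723, 0.292772)
  k1 = (-0.441833, -0.501278)
  predictor → (-0.961672, 0.197529)
  k2 = (-0.514317, -0.351471)
  → (-0.968558, 0.211761)
(x(0.38), y(0.38)) ≈ (-0.9686, 0.2118)

-0.9686, 0.2118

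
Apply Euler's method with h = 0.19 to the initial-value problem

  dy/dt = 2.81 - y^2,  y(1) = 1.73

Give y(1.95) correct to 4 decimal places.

Euler: y_{n+1} = y_n + h·f(t_n, y_n).
t=1.000000, y=1.730000: f=-0.182900 → y ← 1.730000 + 0.19·(-0.182900) = 1.695249
t=1.190000, y=1.695249: f=-0.063869 → y ← 1.695249 + 0.19·(-0.063869) = 1.683114
t=1.380000, y=1.683114: f=-0.022872 → y ← 1.683114 + 0.19·(-0.022872) = 1.678768
t=1.570000, y=1.678768: f=-0.008262 → y ← 1.678768 + 0.19·(-0.008262) = 1.677198
t=1.760000, y=1.677198: f=-0.002994 → y ← 1.677198 + 0.19·(-0.002994) = 1.676629
y(1.95) ≈ 1.6766

1.6766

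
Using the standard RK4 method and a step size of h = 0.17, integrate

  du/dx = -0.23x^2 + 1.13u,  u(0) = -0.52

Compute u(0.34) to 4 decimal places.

-0.7669

RK4: k1 = f(x_n, u_n); k2 = f(x_n + h/2, u_n + (h/2)·k1); k3 = f(x_n + h/2, u_n + (h/2)·k2); k4 = f(x_n + h, u_n + h·k3); u_{n+1} = u_n + (h/6)·(k1 + 2k2 + 2k3 + k4).
x=0.000000, u=-0.520000:
  k1 = f(0.000000, -0.520000) = -0.587600
  k2 = f(0.085000, -0.569946) = -0.645701
  k3 = f(0.085000, -0.574885) = -0.651281
  k4 = f(0.170000, -0.630718) = -0.719358
  u ← -0.520000 + (0.17/6)·(k1 + 2k2 + 2k3 + k4) = -0.630526
x=0.170000, u=-0.630526:
  k1 = f(0.170000, -0.630526) = -0.719142
  k2 = f(0.255000, -0.691653) = -0.796524
  k3 = f(0.255000, -0.698231) = -0.803956
  k4 = f(0.340000, -0.767199) = -0.893523
  u ← -0.630526 + (0.17/6)·(k1 + 2k2 + 2k3 + k4) = -0.766912
u(0.34) ≈ -0.7669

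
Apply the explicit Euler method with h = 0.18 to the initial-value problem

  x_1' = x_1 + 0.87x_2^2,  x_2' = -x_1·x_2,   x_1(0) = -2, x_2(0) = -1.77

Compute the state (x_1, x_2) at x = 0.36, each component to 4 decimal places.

Euler on (x_1,x_2): x_1_{n+1} = x_1_n + h·x_1', x_2_{n+1} = x_2_n + h·x_2'.
0.000000: (-2.000000, -1.770000); f=(0.725623, -3.540000) → (-1.869388, -2.407200)
0.180000: (-1.869388, -2.407200); f=(3.171924, -4.499990) → (-1.298441, -3.217198)
(x_1(0.36), x_2(0.36)) ≈ (-1.2984, -3.2172)

-1.2984, -3.2172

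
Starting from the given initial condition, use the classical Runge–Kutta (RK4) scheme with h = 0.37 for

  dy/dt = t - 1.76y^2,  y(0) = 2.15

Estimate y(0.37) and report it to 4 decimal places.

RK4: k1 = f(t_n, y_n); k2 = f(t_n + h/2, y_n + (h/2)·k1); k3 = f(t_n + h/2, y_n + (h/2)·k2); k4 = f(t_n + h, y_n + h·k3); y_{n+1} = y_n + (h/6)·(k1 + 2k2 + 2k3 + k4).
t=0.000000, y=2.150000:
  k1 = f(0.000000, 2.150000) = -8.135600
  k2 = f(0.185000, 0.644914) = -0.547009
  k3 = f(0.185000, 2.048803) = -7.202768
  k4 = f(0.370000, -0.515024) = -0.096840
  y ← 2.150000 + (0.37/6)·(k1 + 2k2 + 2k3 + k4) = 0.686527
y(0.37) ≈ 0.6865

0.6865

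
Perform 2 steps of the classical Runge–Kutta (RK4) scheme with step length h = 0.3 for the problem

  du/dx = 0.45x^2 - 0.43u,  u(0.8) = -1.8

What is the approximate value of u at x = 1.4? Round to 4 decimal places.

RK4: k1 = f(x_n, u_n); k2 = f(x_n + h/2, u_n + (h/2)·k1); k3 = f(x_n + h/2, u_n + (h/2)·k2); k4 = f(x_n + h, u_n + h·k3); u_{n+1} = u_n + (h/6)·(k1 + 2k2 + 2k3 + k4).
x=0.800000, u=-1.800000:
  k1 = f(0.800000, -1.800000) = 1.062000
  k2 = f(0.950000, -1.640700) = 1.111626
  k3 = f(0.950000, -1.633256) = 1.108425
  k4 = f(1.100000, -1.467472) = 1.175513
  u ← -1.800000 + (0.3/6)·(k1 + 2k2 + 2k3 + k4) = -1.466119
x=1.100000, u=-1.466119:
  k1 = f(1.100000, -1.466119) = 1.174931
  k2 = f(1.250000, -1.289880) = 1.257773
  k3 = f(1.250000, -1.277453) = 1.252430
  k4 = f(1.400000, -1.090390) = 1.350868
  u ← -1.466119 + (0.3/6)·(k1 + 2k2 + 2k3 + k4) = -1.088809
u(1.4) ≈ -1.0888

-1.0888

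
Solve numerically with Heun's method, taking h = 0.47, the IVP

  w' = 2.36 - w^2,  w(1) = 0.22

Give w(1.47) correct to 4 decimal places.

Heun: k1 = f(x_n, w_n); k2 = f(x_n + h, w_n + h·k1); w_{n+1} = w_n + (h/2)·(k1 + k2).
x=1.000000, w=0.220000:
  k1 = f(1.000000, 0.220000) = 2.311600
  k2 = f(1.470000, 1.306452) = 0.653183
  w ← 0.220000 + (0.47/2)·(2.311600 + 0.653183) = 0.916724
w(1.47) ≈ 0.9167

0.9167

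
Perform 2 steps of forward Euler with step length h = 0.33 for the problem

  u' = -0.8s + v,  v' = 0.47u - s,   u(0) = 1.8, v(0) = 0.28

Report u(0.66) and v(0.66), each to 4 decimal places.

Euler on (u,v): u_{n+1} = u_n + h·u', v_{n+1} = v_n + h·v'.
0.000000: (1.800000, 0.280000); f=(0.280000, 0.846000) → (1.892400, 0.559180)
0.330000: (1.892400, 0.559180); f=(0.295180, 0.559428) → (1.989809, 0.743791)
(u(0.66), v(0.66)) ≈ (1.9898, 0.7438)

1.9898, 0.7438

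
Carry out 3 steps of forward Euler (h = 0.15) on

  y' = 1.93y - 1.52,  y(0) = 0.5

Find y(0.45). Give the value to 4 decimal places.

0.1710

Euler: y_{n+1} = y_n + h·f(s_n, y_n).
s=0.000000, y=0.500000: f=-0.555000 → y ← 0.500000 + 0.15·(-0.555000) = 0.416750
s=0.150000, y=0.416750: f=-0.715673 → y ← 0.416750 + 0.15·(-0.715673) = 0.309399
s=0.300000, y=0.309399: f=-0.922860 → y ← 0.309399 + 0.15·(-0.922860) = 0.170970
y(0.45) ≈ 0.1710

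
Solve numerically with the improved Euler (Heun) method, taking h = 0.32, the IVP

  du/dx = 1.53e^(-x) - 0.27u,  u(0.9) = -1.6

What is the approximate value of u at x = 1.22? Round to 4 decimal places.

Heun: k1 = f(x_n, u_n); k2 = f(x_n + h, u_n + h·k1); u_{n+1} = u_n + (h/2)·(k1 + k2).
x=0.900000, u=-1.600000:
  k1 = f(0.900000, -1.600000) = 1.054052
  k2 = f(1.220000, -1.262703) = 0.792632
  u ← -1.600000 + (0.32/2)·(1.054052 + 0.792632) = -1.304531
u(1.22) ≈ -1.3045

-1.3045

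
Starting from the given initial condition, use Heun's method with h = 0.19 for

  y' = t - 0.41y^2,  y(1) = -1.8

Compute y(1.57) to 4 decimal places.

Heun: k1 = f(t_n, y_n); k2 = f(t_n + h, y_n + h·k1); y_{n+1} = y_n + (h/2)·(k1 + k2).
t=1.000000, y=-1.800000:
  k1 = f(1.000000, -1.800000) = -0.328400
  k2 = f(1.190000, -1.862396) = -0.232093
  y ← -1.800000 + (0.19/2)·(-0.328400 + (-0.232093)) = -1.853247
t=1.190000, y=-1.853247:
  k1 = f(1.190000, -1.853247) = -0.218155
  k2 = f(1.380000, -1.894696) = -0.091848
  y ← -1.853247 + (0.19/2)·(-0.218155 + (-0.091848)) = -1.882697
t=1.380000, y=-1.882697:
  k1 = f(1.380000, -1.882697) = -0.073265
  k2 = f(1.570000, -1.896617) = 0.095165
  y ← -1.882697 + (0.19/2)·(-0.073265 + 0.095165) = -1.880617
y(1.57) ≈ -1.8806

-1.8806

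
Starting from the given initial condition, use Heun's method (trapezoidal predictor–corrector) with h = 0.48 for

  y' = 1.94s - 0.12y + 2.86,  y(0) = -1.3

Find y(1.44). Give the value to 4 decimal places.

Heun: k1 = f(s_n, y_n); k2 = f(s_n + h, y_n + h·k1); y_{n+1} = y_n + (h/2)·(k1 + k2).
s=0.000000, y=-1.300000:
  k1 = f(0.000000, -1.300000) = 3.016000
  k2 = f(0.480000, 0.147680) = 3.773478
  y ← -1.300000 + (0.48/2)·(3.016000 + 3.773478) = 0.329475
s=0.480000, y=0.329475:
  k1 = f(0.480000, 0.329475) = 3.751663
  k2 = f(0.960000, 2.130273) = 4.466767
  y ← 0.329475 + (0.48/2)·(3.751663 + 4.466767) = 2.301898
s=0.960000, y=2.301898:
  k1 = f(0.960000, 2.301898) = 4.446172
  k2 = f(1.440000, 4.436061) = 5.121273
  y ← 2.301898 + (0.48/2)·(4.446172 + 5.121273) = 4.598085
y(1.44) ≈ 4.5981

4.5981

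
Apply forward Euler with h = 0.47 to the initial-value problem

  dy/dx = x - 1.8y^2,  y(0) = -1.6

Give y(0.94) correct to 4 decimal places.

Euler: y_{n+1} = y_n + h·f(x_n, y_n).
x=0.000000, y=-1.600000: f=-4.608000 → y ← -1.600000 + 0.47·(-4.608000) = -3.765760
x=0.470000, y=-3.765760: f=-25.055707 → y ← -3.765760 + 0.47·(-25.055707) = -15.541942
y(0.94) ≈ -15.5419

-15.5419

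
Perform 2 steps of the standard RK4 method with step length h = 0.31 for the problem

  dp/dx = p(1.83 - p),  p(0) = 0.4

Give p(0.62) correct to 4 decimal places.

0.8513

RK4: k1 = f(x_n, p_n); k2 = f(x_n + h/2, p_n + (h/2)·k1); k3 = f(x_n + h/2, p_n + (h/2)·k2); k4 = f(x_n + h, p_n + h·k3); p_{n+1} = p_n + (h/6)·(k1 + 2k2 + 2k3 + k4).
x=0.000000, p=0.400000:
  k1 = f(0.000000, 0.400000) = 0.572000
  k2 = f(0.155000, 0.488660) = 0.655459
  k3 = f(0.155000, 0.501596) = 0.666322
  k4 = f(0.310000, 0.606560) = 0.742090
  p ← 0.400000 + (0.31/6)·(k1 + 2k2 + 2k3 + k4) = 0.604479
x=0.310000, p=0.604479:
  k1 = f(0.310000, 0.604479) = 0.740802
  k2 = f(0.465000, 0.719303) = 0.798928
  k3 = f(0.465000, 0.728313) = 0.802373
  k4 = f(0.620000, 0.853214) = 0.833408
  p ← 0.604479 + (0.31/6)·(k1 + 2k2 + 2k3 + k4) = 0.851281
p(0.62) ≈ 0.8513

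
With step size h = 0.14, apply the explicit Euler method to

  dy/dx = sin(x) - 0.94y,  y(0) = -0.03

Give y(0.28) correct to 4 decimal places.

-0.0031

Euler: y_{n+1} = y_n + h·f(x_n, y_n).
x=0.000000, y=-0.030000: f=0.028200 → y ← -0.030000 + 0.14·0.028200 = -0.026052
x=0.140000, y=-0.026052: f=0.164032 → y ← -0.026052 + 0.14·0.164032 = -0.003088
y(0.28) ≈ -0.0031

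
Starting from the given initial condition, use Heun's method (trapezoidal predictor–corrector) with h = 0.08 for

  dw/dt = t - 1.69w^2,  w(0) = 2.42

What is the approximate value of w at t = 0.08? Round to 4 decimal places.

1.8481

Heun: k1 = f(t_n, w_n); k2 = f(t_n + h, w_n + h·k1); w_{n+1} = w_n + (h/2)·(k1 + k2).
t=0.000000, w=2.420000:
  k1 = f(0.000000, 2.420000) = -9.897316
  k2 = f(0.080000, 1.628215) = -4.400331
  w ← 2.420000 + (0.08/2)·(-9.897316 + (-4.400331)) = 1.848094
w(0.08) ≈ 1.8481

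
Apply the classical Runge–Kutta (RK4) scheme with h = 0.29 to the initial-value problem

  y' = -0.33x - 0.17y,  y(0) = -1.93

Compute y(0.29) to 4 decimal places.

RK4: k1 = f(x_n, y_n); k2 = f(x_n + h/2, y_n + (h/2)·k1); k3 = f(x_n + h/2, y_n + (h/2)·k2); k4 = f(x_n + h, y_n + h·k3); y_{n+1} = y_n + (h/6)·(k1 + 2k2 + 2k3 + k4).
x=0.000000, y=-1.930000:
  k1 = f(0.000000, -1.930000) = 0.328100
  k2 = f(0.145000, -1.882425) = 0.272162
  k3 = f(0.145000, -1.890536) = 0.273541
  k4 = f(0.290000, -1.850673) = 0.218914
  y ← -1.930000 + (0.29/6)·(k1 + 2k2 + 2k3 + k4) = -1.850810
y(0.29) ≈ -1.8508

-1.8508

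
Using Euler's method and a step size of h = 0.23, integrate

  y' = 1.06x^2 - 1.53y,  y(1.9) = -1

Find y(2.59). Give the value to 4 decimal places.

2.1722

Euler: y_{n+1} = y_n + h·f(x_n, y_n).
x=1.900000, y=-1.000000: f=5.356600 → y ← -1.000000 + 0.23·5.356600 = 0.232018
x=2.130000, y=0.232018: f=4.454126 → y ← 0.232018 + 0.23·4.454126 = 1.256467
x=2.360000, y=1.256467: f=3.981381 → y ← 1.256467 + 0.23·3.981381 = 2.172185
y(2.59) ≈ 2.1722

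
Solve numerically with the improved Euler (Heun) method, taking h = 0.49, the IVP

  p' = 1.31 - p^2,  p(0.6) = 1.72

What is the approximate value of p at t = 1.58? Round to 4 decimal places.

Heun: k1 = f(t_n, p_n); k2 = f(t_n + h, p_n + h·k1); p_{n+1} = p_n + (h/2)·(k1 + k2).
t=0.600000, p=1.720000:
  k1 = f(0.600000, 1.720000) = -1.648400
  k2 = f(1.090000, 0.912284) = 0.477738
  p ← 1.720000 + (0.49/2)·(-1.648400 + 0.477738) = 1.433188
t=1.090000, p=1.433188:
  k1 = f(1.090000, 1.433188) = -0.744027
  k2 = f(1.580000, 1.068614) = 0.168063
  p ← 1.433188 + (0.49/2)·(-0.744027 + 0.168063) = 1.292077
p(1.58) ≈ 1.2921

1.2921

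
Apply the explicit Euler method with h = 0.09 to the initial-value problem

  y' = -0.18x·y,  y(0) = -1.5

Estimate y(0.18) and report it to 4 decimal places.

Euler: y_{n+1} = y_n + h·f(x_n, y_n).
x=0.000000, y=-1.500000: f=0.000000 → y ← -1.500000 + 0.09·0.000000 = -1.500000
x=0.090000, y=-1.500000: f=0.024300 → y ← -1.500000 + 0.09·0.024300 = -1.497813
y(0.18) ≈ -1.4978

-1.4978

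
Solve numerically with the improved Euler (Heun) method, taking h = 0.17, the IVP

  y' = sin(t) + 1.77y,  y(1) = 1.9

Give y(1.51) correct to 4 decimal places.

Heun: k1 = f(t_n, y_n); k2 = f(t_n + h, y_n + h·k1); y_{n+1} = y_n + (h/2)·(k1 + k2).
t=1.000000, y=1.900000:
  k1 = f(1.000000, 1.900000) = 4.204471
  k2 = f(1.170000, 2.614760) = 5.548876
  y ← 1.900000 + (0.17/2)·(4.204471 + 5.548876) = 2.729034
t=1.170000, y=2.729034:
  k1 = f(1.170000, 2.729034) = 5.751142
  k2 = f(1.340000, 3.706729) = 7.534394
  y ← 2.729034 + (0.17/2)·(5.751142 + 7.534394) = 3.858305
t=1.340000, y=3.858305:
  k1 = f(1.340000, 3.858305) = 7.802684
  k2 = f(1.510000, 5.184761) = 10.175180
  y ← 3.858305 + (0.17/2)·(7.802684 + 10.175180) = 5.386424
y(1.51) ≈ 5.3864

5.3864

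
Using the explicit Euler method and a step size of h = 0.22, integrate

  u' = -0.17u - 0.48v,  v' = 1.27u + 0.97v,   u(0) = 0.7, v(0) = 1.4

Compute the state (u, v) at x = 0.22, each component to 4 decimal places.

Euler on (u,v): u_{n+1} = u_n + h·u', v_{n+1} = v_n + h·v'.
0.000000: (0.700000, 1.400000); f=(-0.791000, 2.247000) → (0.525980, 1.894340)
(u(0.22), v(0.22)) ≈ (0.5260, 1.8943)

0.5260, 1.8943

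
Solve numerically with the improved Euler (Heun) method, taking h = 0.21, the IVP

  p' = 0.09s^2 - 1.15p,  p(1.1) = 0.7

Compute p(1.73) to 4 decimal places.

0.4292

Heun: k1 = f(s_n, p_n); k2 = f(s_n + h, p_n + h·k1); p_{n+1} = p_n + (h/2)·(k1 + k2).
s=1.100000, p=0.700000:
  k1 = f(1.100000, 0.700000) = -0.696100
  k2 = f(1.310000, 0.553819) = -0.482443
  p ← 0.700000 + (0.21/2)·(-0.696100 + (-0.482443)) = 0.576253
s=1.310000, p=0.576253:
  k1 = f(1.310000, 0.576253) = -0.508242
  k2 = f(1.520000, 0.469522) = -0.332015
  p ← 0.576253 + (0.21/2)·(-0.508242 + (-0.332015)) = 0.488026
s=1.520000, p=0.488026:
  k1 = f(1.520000, 0.488026) = -0.353294
  k2 = f(1.730000, 0.413834) = -0.206548
  p ← 0.488026 + (0.21/2)·(-0.353294 + (-0.206548)) = 0.429243
p(1.73) ≈ 0.4292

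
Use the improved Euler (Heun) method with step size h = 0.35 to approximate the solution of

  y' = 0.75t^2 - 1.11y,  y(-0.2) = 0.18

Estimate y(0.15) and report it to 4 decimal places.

Heun: k1 = f(t_n, y_n); k2 = f(t_n + h, y_n + h·k1); y_{n+1} = y_n + (h/2)·(k1 + k2).
t=-0.200000, y=0.180000:
  k1 = f(-0.200000, 0.180000) = -0.169800
  k2 = f(0.150000, 0.120570) = -0.116958
  y ← 0.180000 + (0.35/2)·(-0.169800 + (-0.116958)) = 0.129817
y(0.15) ≈ 0.1298

0.1298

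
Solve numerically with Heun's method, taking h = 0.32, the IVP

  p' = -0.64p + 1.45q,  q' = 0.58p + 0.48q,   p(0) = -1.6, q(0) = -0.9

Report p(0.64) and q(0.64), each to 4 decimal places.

Heun on (p,q): k1 = f(x_n, state_n); k2 = f(x_n + h, state_n + h·k1); state_{n+1} = state_n + (h/2)·(k1 + k2).
0.000000: (-1.600000, -0.900000)
  k1 = (-0.281000, -1.360000)
  predictor → (-1.689920, -1.335200)
  k2 = (-0.854491, -1.621050)
  → (-1.781679, -1.376968)
0.320000: (-1.781679, -1.376968)
  k1 = (-0.856329, -1.694318)
  predictor → (-2.055704, -1.919150)
  k2 = (-1.467117, -2.113500)
  → (-2.153430, -1.986219)
(p(0.64), q(0.64)) ≈ (-2.1534, -1.9862)

-2.1534, -1.9862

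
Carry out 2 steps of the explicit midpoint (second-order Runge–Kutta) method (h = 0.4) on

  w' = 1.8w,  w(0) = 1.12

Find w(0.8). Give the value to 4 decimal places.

4.3873

Midpoint: k1 = f(s_n, w_n); k2 = f(s_n + h/2, w_n + (h/2)·k1); w_{n+1} = w_n + h·k2.
s=0.000000, w=1.120000:
  k1 = f(0.000000, 1.120000) = 2.016000
  k2 = f(0.200000, 1.523200) = 2.741760
  w ← 1.120000 + 0.4·2.741760 = 2.216704
s=0.400000, w=2.216704:
  k1 = f(0.400000, 2.216704) = 3.990067
  k2 = f(0.600000, 3.014717) = 5.426491
  w ← 2.216704 + 0.4·5.426491 = 4.387301
w(0.8) ≈ 4.3873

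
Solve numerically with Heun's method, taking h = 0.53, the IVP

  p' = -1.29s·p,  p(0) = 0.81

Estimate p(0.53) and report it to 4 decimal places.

0.6632

Heun: k1 = f(s_n, p_n); k2 = f(s_n + h, p_n + h·k1); p_{n+1} = p_n + (h/2)·(k1 + k2).
s=0.000000, p=0.810000:
  k1 = f(0.000000, 0.810000) = 0.000000
  k2 = f(0.530000, 0.810000) = -0.553797
  p ← 0.810000 + (0.53/2)·(0.000000 + (-0.553797)) = 0.663244
p(0.53) ≈ 0.6632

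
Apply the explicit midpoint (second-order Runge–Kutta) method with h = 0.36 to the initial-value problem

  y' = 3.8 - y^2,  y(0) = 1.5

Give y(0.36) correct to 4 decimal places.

Midpoint: k1 = f(x_n, y_n); k2 = f(x_n + h/2, y_n + (h/2)·k1); y_{n+1} = y_n + h·k2.
x=0.000000, y=1.500000:
  k1 = f(0.000000, 1.500000) = 1.550000
  k2 = f(0.180000, 1.779000) = 0.635159
  y ← 1.500000 + 0.36·0.635159 = 1.728657
y(0.36) ≈ 1.7287

1.7287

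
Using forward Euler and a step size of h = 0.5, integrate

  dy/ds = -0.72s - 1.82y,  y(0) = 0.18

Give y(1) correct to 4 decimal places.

-0.1785

Euler: y_{n+1} = y_n + h·f(s_n, y_n).
s=0.000000, y=0.180000: f=-0.327600 → y ← 0.180000 + 0.5·(-0.327600) = 0.016200
s=0.500000, y=0.016200: f=-0.389484 → y ← 0.016200 + 0.5·(-0.389484) = -0.178542
y(1) ≈ -0.1785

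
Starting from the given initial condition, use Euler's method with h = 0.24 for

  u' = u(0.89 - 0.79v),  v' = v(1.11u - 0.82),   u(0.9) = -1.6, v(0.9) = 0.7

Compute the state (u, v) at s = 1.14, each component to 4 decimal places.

-1.7294, 0.2639

Euler on (u,v): u_{n+1} = u_n + h·u', v_{n+1} = v_n + h·v'.
0.900000: (-1.600000, 0.700000); f=(-0.539200, -1.817200) → (-1.729408, 0.263872)
(u(1.14), v(1.14)) ≈ (-1.7294, 0.2639)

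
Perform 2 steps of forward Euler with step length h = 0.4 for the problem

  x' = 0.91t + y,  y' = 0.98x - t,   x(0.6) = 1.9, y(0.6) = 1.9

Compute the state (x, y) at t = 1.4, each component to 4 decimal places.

Euler on (x,y): x_{n+1} = x_n + h·x', y_{n+1} = y_n + h·y'.
0.600000: (1.900000, 1.900000); f=(2.446000, 1.262000) → (2.878400, 2.404800)
1.000000: (2.878400, 2.404800); f=(3.314800, 1.820832) → (4.204320, 3.133133)
(x(1.4), y(1.4)) ≈ (4.2043, 3.1331)

4.2043, 3.1331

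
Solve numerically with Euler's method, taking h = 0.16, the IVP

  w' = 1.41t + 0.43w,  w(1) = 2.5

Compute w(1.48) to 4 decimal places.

Euler: w_{n+1} = w_n + h·f(t_n, w_n).
t=1.000000, w=2.500000: f=2.485000 → w ← 2.500000 + 0.16·2.485000 = 2.897600
t=1.160000, w=2.897600: f=2.881568 → w ← 2.897600 + 0.16·2.881568 = 3.358651
t=1.320000, w=3.358651: f=3.305420 → w ← 3.358651 + 0.16·3.305420 = 3.887518
w(1.48) ≈ 3.8875

3.8875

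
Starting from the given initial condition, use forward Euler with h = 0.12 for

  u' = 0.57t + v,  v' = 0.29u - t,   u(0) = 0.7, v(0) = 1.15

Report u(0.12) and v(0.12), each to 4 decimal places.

0.8380, 1.1744

Euler on (u,v): u_{n+1} = u_n + h·u', v_{n+1} = v_n + h·v'.
0.000000: (0.700000, 1.150000); f=(1.150000, 0.203000) → (0.838000, 1.174360)
(u(0.12), v(0.12)) ≈ (0.8380, 1.1744)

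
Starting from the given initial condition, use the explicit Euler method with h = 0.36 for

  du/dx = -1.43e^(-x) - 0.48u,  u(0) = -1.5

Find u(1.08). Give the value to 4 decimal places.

-1.7490

Euler: u_{n+1} = u_n + h·f(x_n, u_n).
x=0.000000, u=-1.500000: f=-0.710000 → u ← -1.500000 + 0.36·(-0.710000) = -1.755600
x=0.360000, u=-1.755600: f=-0.154989 → u ← -1.755600 + 0.36·(-0.154989) = -1.811396
x=0.720000, u=-1.811396: f=0.173414 → u ← -1.811396 + 0.36·0.173414 = -1.748967
u(1.08) ≈ -1.7490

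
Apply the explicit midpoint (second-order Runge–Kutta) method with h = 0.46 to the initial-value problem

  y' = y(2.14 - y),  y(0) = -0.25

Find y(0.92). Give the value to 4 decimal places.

Midpoint: k1 = f(t_n, y_n); k2 = f(t_n + h/2, y_n + (h/2)·k1); y_{n+1} = y_n + h·k2.
t=0.000000, y=-0.250000:
  k1 = f(0.000000, -0.250000) = -0.597500
  k2 = f(0.230000, -0.387425) = -0.979188
  y ← -0.250000 + 0.46·(-0.979188) = -0.700426
t=0.460000, y=-0.700426:
  k1 = f(0.460000, -0.700426) = -1.989509
  k2 = f(0.690000, -1.158013) = -3.819144
  y ← -0.700426 + 0.46·(-3.819144) = -2.457233
y(0.92) ≈ -2.4572

-2.4572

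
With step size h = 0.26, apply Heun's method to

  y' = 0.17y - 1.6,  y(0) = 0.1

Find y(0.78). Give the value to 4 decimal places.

Heun: k1 = f(t_n, y_n); k2 = f(t_n + h, y_n + h·k1); y_{n+1} = y_n + (h/2)·(k1 + k2).
t=0.000000, y=0.100000:
  k1 = f(0.000000, 0.100000) = -1.583000
  k2 = f(0.260000, -0.311580) = -1.652969
  y ← 0.100000 + (0.26/2)·(-1.583000 + (-1.652969)) = -0.320676
t=0.260000, y=-0.320676:
  k1 = f(0.260000, -0.320676) = -1.654515
  k2 = f(0.520000, -0.750850) = -1.727644
  y ← -0.320676 + (0.26/2)·(-1.654515 + (-1.727644)) = -0.760357
t=0.520000, y=-0.760357:
  k1 = f(0.520000, -0.760357) = -1.729261
  k2 = f(0.780000, -1.209964) = -1.805694
  y ← -0.760357 + (0.26/2)·(-1.729261 + (-1.805694)) = -1.219901
y(0.78) ≈ -1.2199

-1.2199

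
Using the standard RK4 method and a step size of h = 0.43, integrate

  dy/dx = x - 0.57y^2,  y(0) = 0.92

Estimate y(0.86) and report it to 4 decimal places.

0.9252

RK4: k1 = f(x_n, y_n); k2 = f(x_n + h/2, y_n + (h/2)·k1); k3 = f(x_n + h/2, y_n + (h/2)·k2); k4 = f(x_n + h, y_n + h·k3); y_{n+1} = y_n + (h/6)·(k1 + 2k2 + 2k3 + k4).
x=0.000000, y=0.920000:
  k1 = f(0.000000, 0.920000) = -0.482448
  k2 = f(0.215000, 0.816274) = -0.164793
  k3 = f(0.215000, 0.884570) = -0.231004
  k4 = f(0.430000, 0.820668) = 0.046107
  y ← 0.920000 + (0.43/6)·(k1 + 2k2 + 2k3 + k4) = 0.831998
x=0.430000, y=0.831998:
  k1 = f(0.430000, 0.831998) = 0.035434
  k2 = f(0.645000, 0.839616) = 0.243175
  k3 = f(0.645000, 0.884281) = 0.199287
  k4 = f(0.860000, 0.917692) = 0.379970
  y ← 0.831998 + (0.43/6)·(k1 + 2k2 + 2k3 + k4) = 0.925188
y(0.86) ≈ 0.9252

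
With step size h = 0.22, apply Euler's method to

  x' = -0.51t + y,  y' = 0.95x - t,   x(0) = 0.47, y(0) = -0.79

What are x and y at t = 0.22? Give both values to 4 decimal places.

Euler on (x,y): x_{n+1} = x_n + h·x', y_{n+1} = y_n + h·y'.
0.000000: (0.470000, -0.790000); f=(-0.790000, 0.446500) → (0.296200, -0.691770)
(x(0.22), y(0.22)) ≈ (0.2962, -0.6918)

0.2962, -0.6918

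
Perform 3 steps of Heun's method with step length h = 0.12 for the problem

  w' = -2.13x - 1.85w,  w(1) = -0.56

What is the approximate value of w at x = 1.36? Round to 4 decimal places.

Heun: k1 = f(x_n, w_n); k2 = f(x_n + h, w_n + h·k1); w_{n+1} = w_n + (h/2)·(k1 + k2).
x=1.000000, w=-0.560000:
  k1 = f(1.000000, -0.560000) = -1.094000
  k2 = f(1.120000, -0.691280) = -1.106732
  w ← -0.560000 + (0.12/2)·(-1.094000 + (-1.106732)) = -0.692044
x=1.120000, w=-0.692044:
  k1 = f(1.120000, -0.692044) = -1.105319
  k2 = f(1.240000, -0.824682) = -1.115538
  w ← -0.692044 + (0.12/2)·(-1.105319 + (-1.115538)) = -0.825295
x=1.240000, w=-0.825295:
  k1 = f(1.240000, -0.825295) = -1.114404
  k2 = f(1.360000, -0.959024) = -1.122606
  w ← -0.825295 + (0.12/2)·(-1.114404 + (-1.122606)) = -0.959516
w(1.36) ≈ -0.9595

-0.9595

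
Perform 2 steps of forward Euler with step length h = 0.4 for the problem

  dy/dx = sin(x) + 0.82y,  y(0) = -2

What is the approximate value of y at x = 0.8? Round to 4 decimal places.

-3.3714

Euler: y_{n+1} = y_n + h·f(x_n, y_n).
x=0.000000, y=-2.000000: f=-1.640000 → y ← -2.000000 + 0.4·(-1.640000) = -2.656000
x=0.400000, y=-2.656000: f=-1.788502 → y ← -2.656000 + 0.4·(-1.788502) = -3.371401
y(0.8) ≈ -3.3714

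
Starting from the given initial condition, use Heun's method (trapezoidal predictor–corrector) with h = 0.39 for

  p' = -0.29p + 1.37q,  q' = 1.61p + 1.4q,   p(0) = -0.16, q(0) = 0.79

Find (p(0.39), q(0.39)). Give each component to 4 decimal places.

Heun on (p,q): k1 = f(t_n, state_n); k2 = f(t_n + h, state_n + h·k1); state_{n+1} = state_n + (h/2)·(k1 + k2).
0.000000: (-0.160000, 0.790000)
  k1 = (1.128700, 0.848400)
  predictor → (0.280193, 1.120876)
  k2 = (1.454344, 2.020337)
  → (0.343694, 1.349404)
(p(0.39), q(0.39)) ≈ (0.3437, 1.3494)

0.3437, 1.3494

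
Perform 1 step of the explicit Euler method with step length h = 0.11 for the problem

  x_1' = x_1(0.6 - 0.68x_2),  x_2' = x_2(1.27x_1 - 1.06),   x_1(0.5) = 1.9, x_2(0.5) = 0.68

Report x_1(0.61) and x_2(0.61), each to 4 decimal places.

Euler on (x_1,x_2): x_1_{n+1} = x_1_n + h·x_1', x_2_{n+1} = x_2_n + h·x_2'.
0.500000: (1.900000, 0.680000); f=(0.261440, 0.920040) → (1.928758, 0.781204)
(x_1(0.61), x_2(0.61)) ≈ (1.9288, 0.7812)

1.9288, 0.7812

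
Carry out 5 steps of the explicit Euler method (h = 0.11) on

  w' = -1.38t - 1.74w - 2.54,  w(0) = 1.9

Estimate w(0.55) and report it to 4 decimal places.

-0.4363

Euler: w_{n+1} = w_n + h·f(t_n, w_n).
t=0.000000, w=1.900000: f=-5.846000 → w ← 1.900000 + 0.11·(-5.846000) = 1.256940
t=0.110000, w=1.256940: f=-4.878876 → w ← 1.256940 + 0.11·(-4.878876) = 0.720264
t=0.220000, w=0.720264: f=-4.096859 → w ← 0.720264 + 0.11·(-4.096859) = 0.269609
t=0.330000, w=0.269609: f=-3.464520 → w ← 0.269609 + 0.11·(-3.464520) = -0.111488
t=0.440000, w=-0.111488: f=-2.953211 → w ← -0.111488 + 0.11·(-2.953211) = -0.436341
w(0.55) ≈ -0.4363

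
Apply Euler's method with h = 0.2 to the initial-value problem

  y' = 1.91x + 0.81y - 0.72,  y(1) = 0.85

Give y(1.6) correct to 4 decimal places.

Euler: y_{n+1} = y_n + h·f(x_n, y_n).
x=1.000000, y=0.850000: f=1.878500 → y ← 0.850000 + 0.2·1.878500 = 1.225700
x=1.200000, y=1.225700: f=2.564817 → y ← 1.225700 + 0.2·2.564817 = 1.738663
x=1.400000, y=1.738663: f=3.362317 → y ← 1.738663 + 0.2·3.362317 = 2.411127
y(1.6) ≈ 2.4111

2.4111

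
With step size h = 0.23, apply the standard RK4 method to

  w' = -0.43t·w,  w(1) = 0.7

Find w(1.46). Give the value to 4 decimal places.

0.5488

RK4: k1 = f(t_n, w_n); k2 = f(t_n + h/2, w_n + (h/2)·k1); k3 = f(t_n + h/2, w_n + (h/2)·k2); k4 = f(t_n + h, w_n + h·k3); w_{n+1} = w_n + (h/6)·(k1 + 2k2 + 2k3 + k4).
t=1.000000, w=0.700000:
  k1 = f(1.000000, 0.700000) = -0.301000
  k2 = f(1.115000, 0.665385) = -0.319019
  k3 = f(1.115000, 0.663313) = -0.318025
  k4 = f(1.230000, 0.626854) = -0.331543
  w ← 0.700000 + (0.23/6)·(k1 + 2k2 + 2k3 + k4) = 0.626912
t=1.230000, w=0.626912:
  k1 = f(1.230000, 0.626912) = -0.331574
  k2 = f(1.345000, 0.588781) = -0.340522
  k3 = f(1.345000, 0.587752) = -0.339927
  k4 = f(1.460000, 0.548729) = -0.344492
  w ← 0.626912 + (0.23/6)·(k1 + 2k2 + 2k3 + k4) = 0.548829
w(1.46) ≈ 0.5488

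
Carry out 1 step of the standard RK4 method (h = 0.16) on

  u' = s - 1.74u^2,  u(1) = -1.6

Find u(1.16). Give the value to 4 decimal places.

RK4: k1 = f(s_n, u_n); k2 = f(s_n + h/2, u_n + (h/2)·k1); k3 = f(s_n + h/2, u_n + (h/2)·k2); k4 = f(s_n + h, u_n + h·k3); u_{n+1} = u_n + (h/6)·(k1 + 2k2 + 2k3 + k4).
s=1.000000, u=-1.600000:
  k1 = f(1.000000, -1.600000) = -3.454400
  k2 = f(1.080000, -1.876352) = -5.046012
  k3 = f(1.080000, -2.003681) = -5.905643
  k4 = f(1.160000, -2.544903) = -10.109164
  u ← -1.600000 + (0.16/6)·(k1 + 2k2 + 2k3 + k4) = -2.545783
u(1.16) ≈ -2.5458

-2.5458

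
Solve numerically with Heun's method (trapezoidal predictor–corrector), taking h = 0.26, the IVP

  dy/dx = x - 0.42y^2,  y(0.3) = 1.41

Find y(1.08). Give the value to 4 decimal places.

1.3729

Heun: k1 = f(x_n, y_n); k2 = f(x_n + h, y_n + h·k1); y_{n+1} = y_n + (h/2)·(k1 + k2).
x=0.300000, y=1.410000:
  k1 = f(0.300000, 1.410000) = -0.535002
  k2 = f(0.560000, 1.270899) = -0.118378
  y ← 1.410000 + (0.26/2)·(-0.535002 + (-0.118378)) = 1.325061
x=0.560000, y=1.325061:
  k1 = f(0.560000, 1.325061) = -0.177430
  k2 = f(0.820000, 1.278929) = 0.133023
  y ← 1.325061 + (0.26/2)·(-0.177430 + 0.133023) = 1.319288
x=0.820000, y=1.319288:
  k1 = f(0.820000, 1.319288) = 0.088982
  k2 = f(1.080000, 1.342423) = 0.323118
  y ← 1.319288 + (0.26/2)·(0.088982 + 0.323118) = 1.372861
y(1.08) ≈ 1.3729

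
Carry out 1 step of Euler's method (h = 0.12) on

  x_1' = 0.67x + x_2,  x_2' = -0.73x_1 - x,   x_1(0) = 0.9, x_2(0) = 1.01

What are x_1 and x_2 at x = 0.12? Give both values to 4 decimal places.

1.0212, 0.9312

Euler on (x_1,x_2): x_1_{n+1} = x_1_n + h·x_1', x_2_{n+1} = x_2_n + h·x_2'.
0.000000: (0.900000, 1.010000); f=(1.010000, -0.657000) → (1.021200, 0.931160)
(x_1(0.12), x_2(0.12)) ≈ (1.0212, 0.9312)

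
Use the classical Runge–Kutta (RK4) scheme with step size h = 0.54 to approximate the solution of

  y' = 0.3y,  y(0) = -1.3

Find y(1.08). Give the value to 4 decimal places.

-1.7974

RK4: k1 = f(x_n, y_n); k2 = f(x_n + h/2, y_n + (h/2)·k1); k3 = f(x_n + h/2, y_n + (h/2)·k2); k4 = f(x_n + h, y_n + h·k3); y_{n+1} = y_n + (h/6)·(k1 + 2k2 + 2k3 + k4).
x=0.000000, y=-1.300000:
  k1 = f(0.000000, -1.300000) = -0.390000
  k2 = f(0.270000, -1.405300) = -0.421590
  k3 = f(0.270000, -1.413829) = -0.424149
  k4 = f(0.540000, -1.529040) = -0.458712
  y ← -1.300000 + (0.54/6)·(k1 + 2k2 + 2k3 + k4) = -1.528617
x=0.540000, y=-1.528617:
  k1 = f(0.540000, -1.528617) = -0.458585
  k2 = f(0.810000, -1.652435) = -0.495731
  k3 = f(0.810000, -1.662464) = -0.498739
  k4 = f(1.080000, -1.797936) = -0.539381
  y ← -1.528617 + (0.54/6)·(k1 + 2k2 + 2k3 + k4) = -1.797439
y(1.08) ≈ -1.7974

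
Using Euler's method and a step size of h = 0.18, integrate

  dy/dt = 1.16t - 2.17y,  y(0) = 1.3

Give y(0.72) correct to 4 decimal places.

0.3518

Euler: y_{n+1} = y_n + h·f(t_n, y_n).
t=0.000000, y=1.300000: f=-2.821000 → y ← 1.300000 + 0.18·(-2.821000) = 0.792220
t=0.180000, y=0.792220: f=-1.510317 → y ← 0.792220 + 0.18·(-1.510317) = 0.520363
t=0.360000, y=0.520363: f=-0.711587 → y ← 0.520363 + 0.18·(-0.711587) = 0.392277
t=0.540000, y=0.392277: f=-0.224841 → y ← 0.392277 + 0.18·(-0.224841) = 0.351806
y(0.72) ≈ 0.3518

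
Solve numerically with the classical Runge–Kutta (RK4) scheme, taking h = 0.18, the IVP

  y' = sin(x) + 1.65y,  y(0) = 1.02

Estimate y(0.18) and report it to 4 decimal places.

RK4: k1 = f(x_n, y_n); k2 = f(x_n + h/2, y_n + (h/2)·k1); k3 = f(x_n + h/2, y_n + (h/2)·k2); k4 = f(x_n + h, y_n + h·k3); y_{n+1} = y_n + (h/6)·(k1 + 2k2 + 2k3 + k4).
x=0.000000, y=1.020000:
  k1 = f(0.000000, 1.020000) = 1.683000
  k2 = f(0.090000, 1.171470) = 2.022804
  k3 = f(0.090000, 1.202052) = 2.073265
  k4 = f(0.180000, 1.393188) = 2.477789
  y ← 1.020000 + (0.18/6)·(k1 + 2k2 + 2k3 + k4) = 1.390588
y(0.18) ≈ 1.3906

1.3906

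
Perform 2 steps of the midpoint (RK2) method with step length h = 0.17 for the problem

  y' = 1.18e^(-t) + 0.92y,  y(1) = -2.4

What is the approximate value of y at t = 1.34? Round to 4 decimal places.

Midpoint: k1 = f(t_n, y_n); k2 = f(t_n + h/2, y_n + (h/2)·k1); y_{n+1} = y_n + h·k2.
t=1.000000, y=-2.400000:
  k1 = f(1.000000, -2.400000) = -1.773902
  k2 = f(1.085000, -2.550782) = -1.947995
  y ← -2.400000 + 0.17·(-1.947995) = -2.731159
t=1.170000, y=-2.731159:
  k1 = f(1.170000, -2.731159) = -2.146433
  k2 = f(1.255000, -2.913606) = -2.344128
  y ← -2.731159 + 0.17·(-2.344128) = -3.129661
y(1.34) ≈ -3.1297

-3.1297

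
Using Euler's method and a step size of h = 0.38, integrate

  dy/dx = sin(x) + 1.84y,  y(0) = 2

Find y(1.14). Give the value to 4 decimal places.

Euler: y_{n+1} = y_n + h·f(x_n, y_n).
x=0.000000, y=2.000000: f=3.680000 → y ← 2.000000 + 0.38·3.680000 = 3.398400
x=0.380000, y=3.398400: f=6.623976 → y ← 3.398400 + 0.38·6.623976 = 5.915511
x=0.760000, y=5.915511: f=11.573462 → y ← 5.915511 + 0.38·11.573462 = 10.313427
y(1.14) ≈ 10.3134

10.3134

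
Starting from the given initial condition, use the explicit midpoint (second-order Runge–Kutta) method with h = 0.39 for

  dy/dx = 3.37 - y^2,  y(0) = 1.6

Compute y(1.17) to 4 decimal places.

Midpoint: k1 = f(x_n, y_n); k2 = f(x_n + h/2, y_n + (h/2)·k1); y_{n+1} = y_n + h·k2.
x=0.000000, y=1.600000:
  k1 = f(0.000000, 1.600000) = 0.810000
  k2 = f(0.195000, 1.757950) = 0.279612
  y ← 1.600000 + 0.39·0.279612 = 1.709049
x=0.390000, y=1.709049:
  k1 = f(0.390000, 1.709049) = 0.449153
  k2 = f(0.585000, 1.796633) = 0.142108
  y ← 1.709049 + 0.39·0.142108 = 1.764471
x=0.780000, y=1.764471:
  k1 = f(0.780000, 1.764471) = 0.256643
  k2 = f(0.975000, 1.814516) = 0.077531
  y ← 1.764471 + 0.39·0.077531 = 1.794708
y(1.17) ≈ 1.7947

1.7947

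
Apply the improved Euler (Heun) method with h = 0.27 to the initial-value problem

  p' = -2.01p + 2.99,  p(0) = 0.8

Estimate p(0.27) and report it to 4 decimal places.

Heun: k1 = f(t_n, p_n); k2 = f(t_n + h, p_n + h·k1); p_{n+1} = p_n + (h/2)·(k1 + k2).
t=0.000000, p=0.800000:
  k1 = f(0.000000, 0.800000) = 1.382000
  k2 = f(0.270000, 1.173140) = 0.631989
  p ← 0.800000 + (0.27/2)·(1.382000 + 0.631989) = 1.071888
p(0.27) ≈ 1.0719

1.0719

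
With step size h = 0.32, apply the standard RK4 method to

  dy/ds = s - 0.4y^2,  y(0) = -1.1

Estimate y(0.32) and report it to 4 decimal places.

-1.2233

RK4: k1 = f(s_n, y_n); k2 = f(s_n + h/2, y_n + (h/2)·k1); k3 = f(s_n + h/2, y_n + (h/2)·k2); k4 = f(s_n + h, y_n + h·k3); y_{n+1} = y_n + (h/6)·(k1 + 2k2 + 2k3 + k4).
s=0.000000, y=-1.100000:
  k1 = f(0.000000, -1.100000) = -0.484000
  k2 = f(0.160000, -1.177440) = -0.394546
  k3 = f(0.160000, -1.163127) = -0.381146
  k4 = f(0.320000, -1.221967) = -0.277281
  y ← -1.100000 + (0.32/6)·(k1 + 2k2 + 2k3 + k4) = -1.223342
y(0.32) ≈ -1.2233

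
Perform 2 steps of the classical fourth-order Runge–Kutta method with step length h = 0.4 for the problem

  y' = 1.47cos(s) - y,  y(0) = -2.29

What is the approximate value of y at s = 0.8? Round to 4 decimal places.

RK4: k1 = f(s_n, y_n); k2 = f(s_n + h/2, y_n + (h/2)·k1); k3 = f(s_n + h/2, y_n + (h/2)·k2); k4 = f(s_n + h, y_n + h·k3); y_{n+1} = y_n + (h/6)·(k1 + 2k2 + 2k3 + k4).
s=0.000000, y=-2.290000:
  k1 = f(0.000000, -2.290000) = 3.760000
  k2 = f(0.200000, -1.538000) = 2.978698
  k3 = f(0.200000, -1.694260) = 3.134958
  k4 = f(0.400000, -1.036017) = 2.389976
  y ← -2.290000 + (0.4/6)·(k1 + 2k2 + 2k3 + k4) = -1.064847
s=0.400000, y=-1.064847:
  k1 = f(0.400000, -1.064847) = 2.418807
  k2 = f(0.600000, -0.581086) = 1.794329
  k3 = f(0.600000, -0.705982) = 1.919225
  k4 = f(0.800000, -0.297157) = 1.321316
  y ← -1.064847 + (0.4/6)·(k1 + 2k2 + 2k3 + k4) = -0.320365
y(0.8) ≈ -0.3204

-0.3204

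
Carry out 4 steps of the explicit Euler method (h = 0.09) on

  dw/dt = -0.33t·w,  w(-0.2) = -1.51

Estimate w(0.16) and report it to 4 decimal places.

Euler: w_{n+1} = w_n + h·f(t_n, w_n).
t=-0.200000, w=-1.510000: f=-0.099660 → w ← -1.510000 + 0.09·(-0.099660) = -1.518969
t=-0.110000, w=-1.518969: f=-0.055139 → w ← -1.518969 + 0.09·(-0.055139) = -1.523932
t=-0.020000, w=-1.523932: f=-0.010058 → w ← -1.523932 + 0.09·(-0.010058) = -1.524837
t=0.070000, w=-1.524837: f=0.035224 → w ← -1.524837 + 0.09·0.035224 = -1.521667
w(0.16) ≈ -1.5217

-1.5217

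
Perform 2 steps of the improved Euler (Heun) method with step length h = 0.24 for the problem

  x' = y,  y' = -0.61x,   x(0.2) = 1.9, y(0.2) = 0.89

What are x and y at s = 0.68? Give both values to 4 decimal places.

Heun on (x,y): k1 = f(s_n, state_n); k2 = f(s_n + h, state_n + h·k1); state_{n+1} = state_n + (h/2)·(k1 + k2).
0.200000: (1.900000, 0.890000)
  k1 = (0.890000, -1.159000)
  predictor → (2.113600, 0.611840)
  k2 = (0.611840, -1.289296)
  → (2.080221, 0.596204)
0.440000: (2.080221, 0.596204)
  k1 = (0.596204, -1.268935)
  predictor → (2.223310, 0.291660)
  k2 = (0.291660, -1.356219)
  → (2.186765, 0.281186)
(x(0.68), y(0.68)) ≈ (2.1868, 0.2812)

2.1868, 0.2812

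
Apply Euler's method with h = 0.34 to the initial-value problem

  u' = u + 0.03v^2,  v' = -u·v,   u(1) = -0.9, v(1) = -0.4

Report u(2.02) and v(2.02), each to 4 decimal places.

-2.1533, -1.1396

Euler on (u,v): u_{n+1} = u_n + h·u', v_{n+1} = v_n + h·v'.
1.000000: (-0.900000, -0.400000); f=(-0.895200, -0.360000) → (-1.204368, -0.522400)
1.340000: (-1.204368, -0.522400); f=(-1.196181, -0.629162) → (-1.611070, -0.736315)
1.680000: (-1.611070, -0.736315); f=(-1.594805, -1.186255) → (-2.153303, -1.139642)
(u(2.02), v(2.02)) ≈ (-2.1533, -1.1396)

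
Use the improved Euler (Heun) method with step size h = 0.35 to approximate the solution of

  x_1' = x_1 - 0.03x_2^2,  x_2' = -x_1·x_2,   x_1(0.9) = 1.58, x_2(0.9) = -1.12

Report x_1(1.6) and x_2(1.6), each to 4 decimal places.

Heun on (x_1,x_2): k1 = f(t_n, state_n); k2 = f(t_n + h, state_n + h·k1); state_{n+1} = state_n + (h/2)·(k1 + k2).
0.900000: (1.580000, -1.120000)
  k1 = (1.542368, 1.769600)
  predictor → (2.119829, -0.500640)
  k2 = (2.112310, 1.061271)
  → (2.219569, -0.624598)
1.250000: (2.219569, -0.624598)
  k1 = (2.207865, 1.386337)
  predictor → (2.992321, -0.139380)
  k2 = (2.991738, 0.417068)
  → (3.129499, -0.309002)
(x_1(1.6), x_2(1.6)) ≈ (3.1295, -0.3090)

3.1295, -0.3090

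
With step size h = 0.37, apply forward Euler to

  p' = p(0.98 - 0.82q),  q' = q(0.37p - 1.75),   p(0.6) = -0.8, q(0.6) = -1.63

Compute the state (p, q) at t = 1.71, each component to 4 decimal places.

Euler on (p,q): p_{n+1} = p_n + h·p', q_{n+1} = q_n + h·q'.
0.600000: (-0.800000, -1.630000); f=(-1.853280, 3.334980) → (-1.485714, -0.396057)
0.970000: (-1.485714, -0.396057); f=(-1.938510, 0.910819) → (-2.202962, -0.059054)
1.340000: (-2.202962, -0.059054); f=(-2.265581, 0.151480) → (-3.041227, -0.003007)
(p(1.71), q(1.71)) ≈ (-3.0412, -0.0030)

-3.0412, -0.0030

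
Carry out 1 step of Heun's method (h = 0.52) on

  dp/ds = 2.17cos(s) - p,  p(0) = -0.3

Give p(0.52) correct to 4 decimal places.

Heun: k1 = f(s_n, p_n); k2 = f(s_n + h, p_n + h·k1); p_{n+1} = p_n + (h/2)·(k1 + k2).
s=0.000000, p=-0.300000:
  k1 = f(0.000000, -0.300000) = 2.470000
  k2 = f(0.520000, 0.984400) = 0.898768
  p ← -0.300000 + (0.52/2)·(2.470000 + 0.898768) = 0.575880
p(0.52) ≈ 0.5759

0.5759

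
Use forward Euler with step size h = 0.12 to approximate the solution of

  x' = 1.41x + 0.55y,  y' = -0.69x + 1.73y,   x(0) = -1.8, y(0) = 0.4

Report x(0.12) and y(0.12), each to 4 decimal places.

-2.0782, 0.6321

Euler on (x,y): x_{n+1} = x_n + h·x', y_{n+1} = y_n + h·y'.
0.000000: (-1.800000, 0.400000); f=(-2.318000, 1.934000) → (-2.078160, 0.632080)
(x(0.12), y(0.12)) ≈ (-2.0782, 0.6321)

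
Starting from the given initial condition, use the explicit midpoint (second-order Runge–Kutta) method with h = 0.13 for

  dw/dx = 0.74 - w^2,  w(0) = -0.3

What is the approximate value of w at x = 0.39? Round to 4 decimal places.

-0.0244

Midpoint: k1 = f(x_n, w_n); k2 = f(x_n + h/2, w_n + (h/2)·k1); w_{n+1} = w_n + h·k2.
x=0.000000, w=-0.300000:
  k1 = f(0.000000, -0.300000) = 0.650000
  k2 = f(0.065000, -0.257750) = 0.673565
  w ← -0.300000 + 0.13·0.673565 = -0.212437
x=0.130000, w=-0.212437:
  k1 = f(0.130000, -0.212437) = 0.694871
  k2 = f(0.195000, -0.167270) = 0.712021
  w ← -0.212437 + 0.13·0.712021 = -0.119874
x=0.260000, w=-0.119874:
  k1 = f(0.260000, -0.119874) = 0.725630
  k2 = f(0.325000, -0.072708) = 0.734714
  w ← -0.119874 + 0.13·0.734714 = -0.024361
w(0.39) ≈ -0.0244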